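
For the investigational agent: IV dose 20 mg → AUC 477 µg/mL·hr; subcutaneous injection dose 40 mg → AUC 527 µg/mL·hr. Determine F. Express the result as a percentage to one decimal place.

F = (AUC_ev / D_ev) / (AUC_iv / D_iv)
  = (527/40) / (477/20)
  = 13.175 / 23.85 = 0.5524
  = 55.24%

F = 55.2%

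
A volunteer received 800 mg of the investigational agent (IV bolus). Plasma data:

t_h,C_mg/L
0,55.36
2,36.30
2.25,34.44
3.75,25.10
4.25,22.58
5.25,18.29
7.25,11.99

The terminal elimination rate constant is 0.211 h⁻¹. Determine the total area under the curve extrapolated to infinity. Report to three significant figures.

Trapezoidal AUC_0→7.25:
  [0→2]: (55.36+36.30)/2 × 2 = 91.66
  [2→2.25]: (36.30+34.44)/2 × 0.25 = 8.8425
  [2.25→3.75]: (34.44+25.10)/2 × 1.5 = 44.655
  [3.75→4.25]: (25.10+22.58)/2 × 0.5 = 11.92
  [4.25→5.25]: (22.58+18.29)/2 × 1 = 20.435
  [5.25→7.25]: (18.29+11.99)/2 × 2 = 30.28
  Sum = 207.7925 mg/L·h
Extrapolated tail: C_last / k_e = 11.99 / 0.211 = 56.825
AUC_0→∞ = 207.7925 + 56.825 = 264.6175 mg/L·h

AUC = 265 mg/L·h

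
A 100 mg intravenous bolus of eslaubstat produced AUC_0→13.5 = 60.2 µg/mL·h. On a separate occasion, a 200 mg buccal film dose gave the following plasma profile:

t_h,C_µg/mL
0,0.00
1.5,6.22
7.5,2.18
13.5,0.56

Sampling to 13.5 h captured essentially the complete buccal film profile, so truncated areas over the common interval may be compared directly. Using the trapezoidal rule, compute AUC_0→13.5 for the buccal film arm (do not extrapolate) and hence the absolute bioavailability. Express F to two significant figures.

F = 0.32

Trapezoidal AUC_0→13.5 (buccal film):
  [0→1.5]: (0.00+6.22)/2 × 1.5 = 4.665
  [1.5→7.5]: (6.22+2.18)/2 × 6 = 25.2
  [7.5→13.5]: (2.18+0.56)/2 × 6 = 8.22
  Sum = 38.085 µg/mL·h
F = (AUC_ev/D_ev)/(AUC_iv/D_iv) = (38.085/200)/(60.2/100) = 0.190425/0.602 = 0.3163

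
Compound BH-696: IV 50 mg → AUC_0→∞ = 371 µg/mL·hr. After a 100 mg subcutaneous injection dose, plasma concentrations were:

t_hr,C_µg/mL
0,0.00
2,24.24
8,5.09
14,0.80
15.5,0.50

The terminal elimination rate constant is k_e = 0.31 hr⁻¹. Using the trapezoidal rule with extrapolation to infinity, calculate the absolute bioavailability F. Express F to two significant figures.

Trapezoidal AUC_0→15.5 (subcutaneous injection):
  [0→2]: (0.00+24.24)/2 × 2 = 24.24
  [2→8]: (24.24+5.09)/2 × 6 = 87.99
  [8→14]: (5.09+0.80)/2 × 6 = 17.67
  [14→15.5]: (0.80+0.50)/2 × 1.5 = 0.975
  Sum = 130.875 µg/mL·hr
Tail: C_last/k_e = 0.50/0.31 = 1.613
AUC_0→∞ (subcutaneous injection) = 130.875 + 1.613 = 132.488 µg/mL·hr
F = (AUC_ev/D_ev)/(AUC_iv/D_iv) = (132.488/100)/(371/50) = 1.32488/7.42 = 0.1786

F = 0.18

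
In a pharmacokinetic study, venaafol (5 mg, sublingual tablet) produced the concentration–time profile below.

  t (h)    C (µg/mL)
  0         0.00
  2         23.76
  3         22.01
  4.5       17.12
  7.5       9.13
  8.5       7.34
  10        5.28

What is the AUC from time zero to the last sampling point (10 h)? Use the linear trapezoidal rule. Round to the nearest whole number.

Trapezoidal AUC_0→10:
  [0→2]: (0.00+23.76)/2 × 2 = 23.76
  [2→3]: (23.76+22.01)/2 × 1 = 22.885
  [3→4.5]: (22.01+17.12)/2 × 1.5 = 29.3475
  [4.5→7.5]: (17.12+9.13)/2 × 3 = 39.375
  [7.5→8.5]: (9.13+7.34)/2 × 1 = 8.235
  [8.5→10]: (7.34+5.28)/2 × 1.5 = 9.465
  Sum = 133.0675 µg/mL·h

AUC = 133 µg/mL·h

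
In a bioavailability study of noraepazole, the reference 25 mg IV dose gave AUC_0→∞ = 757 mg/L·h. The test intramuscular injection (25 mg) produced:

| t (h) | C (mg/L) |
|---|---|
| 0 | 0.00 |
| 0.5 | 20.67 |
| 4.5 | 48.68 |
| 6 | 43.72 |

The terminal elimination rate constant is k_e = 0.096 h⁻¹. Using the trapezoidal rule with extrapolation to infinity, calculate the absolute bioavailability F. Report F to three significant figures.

Trapezoidal AUC_0→6 (intramuscular injection):
  [0→0.5]: (0.00+20.67)/2 × 0.5 = 5.1675
  [0.5→4.5]: (20.67+48.68)/2 × 4 = 138.7
  [4.5→6]: (48.68+43.72)/2 × 1.5 = 69.3
  Sum = 213.1675 mg/L·h
Tail: C_last/k_e = 43.72/0.096 = 455.417
AUC_0→∞ (intramuscular injection) = 213.1675 + 455.417 = 668.5845 mg/L·h
F = (AUC_ev/D_ev)/(AUC_iv/D_iv) = (668.5845/25)/(757/25) = 26.74338/30.28 = 0.8832

F = 0.883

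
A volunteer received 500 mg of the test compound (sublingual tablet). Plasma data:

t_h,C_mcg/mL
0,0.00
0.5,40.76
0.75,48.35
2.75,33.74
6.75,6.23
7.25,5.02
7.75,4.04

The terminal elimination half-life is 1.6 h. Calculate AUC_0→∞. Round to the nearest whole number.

AUC = 198 mcg/mL·h

Trapezoidal AUC_0→7.75:
  [0→0.5]: (0.00+40.76)/2 × 0.5 = 10.19
  [0.5→0.75]: (40.76+48.35)/2 × 0.25 = 11.13875
  [0.75→2.75]: (48.35+33.74)/2 × 2 = 82.09
  [2.75→6.75]: (33.74+6.23)/2 × 4 = 79.94
  [6.75→7.25]: (6.23+5.02)/2 × 0.5 = 2.8125
  [7.25→7.75]: (5.02+4.04)/2 × 0.5 = 2.265
  Sum = 188.43625 mcg/mL·h
k_e = ln2 / t½ = 0.693147 / 1.6 = 0.4332 h^-1
Extrapolated tail: C_last / k_e = 4.04 / 0.4332 = 9.326
AUC_0→∞ = 188.43625 + 9.326 = 197.76225 mcg/mL·h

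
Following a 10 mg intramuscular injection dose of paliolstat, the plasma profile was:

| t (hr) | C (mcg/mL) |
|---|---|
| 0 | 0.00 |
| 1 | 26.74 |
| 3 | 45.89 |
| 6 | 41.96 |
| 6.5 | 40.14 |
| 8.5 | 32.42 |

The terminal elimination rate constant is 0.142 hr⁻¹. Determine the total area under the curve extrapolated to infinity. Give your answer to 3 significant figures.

AUC = 539 mcg/mL·hr

Trapezoidal AUC_0→8.5:
  [0→1]: (0.00+26.74)/2 × 1 = 13.37
  [1→3]: (26.74+45.89)/2 × 2 = 72.63
  [3→6]: (45.89+41.96)/2 × 3 = 131.775
  [6→6.5]: (41.96+40.14)/2 × 0.5 = 20.525
  [6.5→8.5]: (40.14+32.42)/2 × 2 = 72.56
  Sum = 310.86 mcg/mL·hr
Extrapolated tail: C_last / k_e = 32.42 / 0.142 = 228.310
AUC_0→∞ = 310.86 + 228.310 = 539.17 mcg/mL·hr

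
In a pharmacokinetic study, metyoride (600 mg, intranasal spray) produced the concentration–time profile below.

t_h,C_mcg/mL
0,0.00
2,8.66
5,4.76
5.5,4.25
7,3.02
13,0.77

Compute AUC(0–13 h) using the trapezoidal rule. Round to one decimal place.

AUC = 47.9 mcg/mL·h

Trapezoidal AUC_0→13:
  [0→2]: (0.00+8.66)/2 × 2 = 8.66
  [2→5]: (8.66+4.76)/2 × 3 = 20.13
  [5→5.5]: (4.76+4.25)/2 × 0.5 = 2.2525
  [5.5→7]: (4.25+3.02)/2 × 1.5 = 5.4525
  [7→13]: (3.02+0.77)/2 × 6 = 11.37
  Sum = 47.865 mcg/mL·h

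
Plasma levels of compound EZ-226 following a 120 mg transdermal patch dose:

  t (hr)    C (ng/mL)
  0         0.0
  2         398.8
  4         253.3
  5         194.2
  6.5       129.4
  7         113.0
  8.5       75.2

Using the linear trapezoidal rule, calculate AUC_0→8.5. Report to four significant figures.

AUC = 1719 ng/mL·hr

Trapezoidal AUC_0→8.5:
  [0→2]: (0.0+398.8)/2 × 2 = 398.8
  [2→4]: (398.8+253.3)/2 × 2 = 652.1
  [4→5]: (253.3+194.2)/2 × 1 = 223.75
  [5→6.5]: (194.2+129.4)/2 × 1.5 = 242.7
  [6.5→7]: (129.4+113.0)/2 × 0.5 = 60.6
  [7→8.5]: (113.0+75.2)/2 × 1.5 = 141.15
  Sum = 1719.1 ng/mL·hr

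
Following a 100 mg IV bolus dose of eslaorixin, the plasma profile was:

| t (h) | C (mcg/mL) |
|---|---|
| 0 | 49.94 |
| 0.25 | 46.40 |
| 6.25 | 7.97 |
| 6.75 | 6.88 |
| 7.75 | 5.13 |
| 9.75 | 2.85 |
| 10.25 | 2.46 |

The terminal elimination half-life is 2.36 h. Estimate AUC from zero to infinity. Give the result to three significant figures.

AUC = 203 mcg/mL·h

Trapezoidal AUC_0→10.25:
  [0→0.25]: (49.94+46.40)/2 × 0.25 = 12.0425
  [0.25→6.25]: (46.40+7.97)/2 × 6 = 163.11
  [6.25→6.75]: (7.97+6.88)/2 × 0.5 = 3.7125
  [6.75→7.75]: (6.88+5.13)/2 × 1 = 6.005
  [7.75→9.75]: (5.13+2.85)/2 × 2 = 7.98
  [9.75→10.25]: (2.85+2.46)/2 × 0.5 = 1.3275
  Sum = 194.1775 mcg/mL·h
k_e = ln2 / t½ = 0.693147 / 2.36 = 0.2937 h^-1
Extrapolated tail: C_last / k_e = 2.46 / 0.2937 = 8.376
AUC_0→∞ = 194.1775 + 8.376 = 202.5535 mcg/mL·h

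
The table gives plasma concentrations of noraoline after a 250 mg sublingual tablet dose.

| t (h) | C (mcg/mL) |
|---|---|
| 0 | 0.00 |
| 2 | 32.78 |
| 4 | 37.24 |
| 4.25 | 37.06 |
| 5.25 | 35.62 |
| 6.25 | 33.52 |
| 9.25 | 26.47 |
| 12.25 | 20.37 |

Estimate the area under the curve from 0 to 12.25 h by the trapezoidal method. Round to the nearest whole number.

Trapezoidal AUC_0→12.25:
  [0→2]: (0.00+32.78)/2 × 2 = 32.78
  [2→4]: (32.78+37.24)/2 × 2 = 70.02
  [4→4.25]: (37.24+37.06)/2 × 0.25 = 9.2875
  [4.25→5.25]: (37.06+35.62)/2 × 1 = 36.34
  [5.25→6.25]: (35.62+33.52)/2 × 1 = 34.57
  [6.25→9.25]: (33.52+26.47)/2 × 3 = 89.985
  [9.25→12.25]: (26.47+20.37)/2 × 3 = 70.26
  Sum = 343.2425 mcg/mL·h

AUC = 343 mcg/mL·h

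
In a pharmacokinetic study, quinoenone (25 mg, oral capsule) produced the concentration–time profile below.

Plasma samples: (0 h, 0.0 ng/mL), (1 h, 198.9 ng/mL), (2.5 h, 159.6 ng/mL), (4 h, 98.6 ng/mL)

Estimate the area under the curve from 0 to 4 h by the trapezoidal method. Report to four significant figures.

AUC = 562.0 ng/mL·h

Trapezoidal AUC_0→4:
  [0→1]: (0.0+198.9)/2 × 1 = 99.45
  [1→2.5]: (198.9+159.6)/2 × 1.5 = 268.875
  [2.5→4]: (159.6+98.6)/2 × 1.5 = 193.65
  Sum = 561.975 ng/mL·h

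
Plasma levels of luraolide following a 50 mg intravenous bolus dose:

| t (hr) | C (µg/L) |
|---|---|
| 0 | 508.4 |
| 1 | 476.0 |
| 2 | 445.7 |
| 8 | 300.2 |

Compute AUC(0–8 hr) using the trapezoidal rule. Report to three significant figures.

AUC = 3190 µg/L·hr

Trapezoidal AUC_0→8:
  [0→1]: (508.4+476.0)/2 × 1 = 492.2
  [1→2]: (476.0+445.7)/2 × 1 = 460.85
  [2→8]: (445.7+300.2)/2 × 6 = 2237.7
  Sum = 3190.75 µg/L·hr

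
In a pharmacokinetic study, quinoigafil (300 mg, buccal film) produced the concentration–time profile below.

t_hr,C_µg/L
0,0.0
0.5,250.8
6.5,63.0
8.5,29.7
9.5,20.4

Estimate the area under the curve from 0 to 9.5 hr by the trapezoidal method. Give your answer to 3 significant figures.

Trapezoidal AUC_0→9.5:
  [0→0.5]: (0.0+250.8)/2 × 0.5 = 62.7
  [0.5→6.5]: (250.8+63.0)/2 × 6 = 941.4
  [6.5→8.5]: (63.0+29.7)/2 × 2 = 92.7
  [8.5→9.5]: (29.7+20.4)/2 × 1 = 25.05
  Sum = 1121.85 µg/L·hr

AUC = 1120 µg/L·hr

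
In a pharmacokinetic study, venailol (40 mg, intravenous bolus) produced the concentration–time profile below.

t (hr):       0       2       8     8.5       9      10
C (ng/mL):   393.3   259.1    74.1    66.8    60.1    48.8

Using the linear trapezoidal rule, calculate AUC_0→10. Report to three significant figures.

Trapezoidal AUC_0→10:
  [0→2]: (393.3+259.1)/2 × 2 = 652.4
  [2→8]: (259.1+74.1)/2 × 6 = 999.6
  [8→8.5]: (74.1+66.8)/2 × 0.5 = 35.225
  [8.5→9]: (66.8+60.1)/2 × 0.5 = 31.725
  [9→10]: (60.1+48.8)/2 × 1 = 54.45
  Sum = 1773.4 ng/mL·hr

AUC = 1770 ng/mL·hr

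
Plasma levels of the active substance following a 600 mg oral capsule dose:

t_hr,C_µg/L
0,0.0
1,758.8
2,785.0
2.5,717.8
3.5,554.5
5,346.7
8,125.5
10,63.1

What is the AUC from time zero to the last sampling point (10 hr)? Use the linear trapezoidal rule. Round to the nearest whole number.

AUC = 3736 µg/L·hr

Trapezoidal AUC_0→10:
  [0→1]: (0.0+758.8)/2 × 1 = 379.4
  [1→2]: (758.8+785.0)/2 × 1 = 771.9
  [2→2.5]: (785.0+717.8)/2 × 0.5 = 375.7
  [2.5→3.5]: (717.8+554.5)/2 × 1 = 636.15
  [3.5→5]: (554.5+346.7)/2 × 1.5 = 675.9
  [5→8]: (346.7+125.5)/2 × 3 = 708.3
  [8→10]: (125.5+63.1)/2 × 2 = 188.6
  Sum = 3735.95 µg/L·hr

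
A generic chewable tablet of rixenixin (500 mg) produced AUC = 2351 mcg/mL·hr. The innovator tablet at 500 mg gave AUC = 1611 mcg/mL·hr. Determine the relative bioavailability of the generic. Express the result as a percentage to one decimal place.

F_rel = 145.9%

F_rel = (AUC_test/D_test) / (AUC_ref/D_ref)
      = (2351/500) / (1611/500)
      = 4.702 / 3.222 = 1.4593 = 145.93%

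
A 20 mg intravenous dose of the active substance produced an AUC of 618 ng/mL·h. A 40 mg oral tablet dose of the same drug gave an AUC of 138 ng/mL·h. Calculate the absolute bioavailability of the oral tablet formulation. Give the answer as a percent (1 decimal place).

F = 11.2%

F = (AUC_ev / D_ev) / (AUC_iv / D_iv)
  = (138/40) / (618/20)
  = 3.45 / 30.9 = 0.1117
  = 11.17%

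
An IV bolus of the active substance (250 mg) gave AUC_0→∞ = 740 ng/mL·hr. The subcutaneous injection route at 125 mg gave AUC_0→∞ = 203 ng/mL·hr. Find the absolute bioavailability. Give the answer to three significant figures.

F = (AUC_ev / D_ev) / (AUC_iv / D_iv)
  = (203/125) / (740/250)
  = 1.624 / 2.96 = 0.5486

F = 0.549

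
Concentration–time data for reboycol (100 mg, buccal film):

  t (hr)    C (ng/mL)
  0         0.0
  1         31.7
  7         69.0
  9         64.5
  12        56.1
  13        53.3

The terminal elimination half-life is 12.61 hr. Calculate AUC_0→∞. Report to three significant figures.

Trapezoidal AUC_0→13:
  [0→1]: (0.0+31.7)/2 × 1 = 15.85
  [1→7]: (31.7+69.0)/2 × 6 = 302.1
  [7→9]: (69.0+64.5)/2 × 2 = 133.5
  [9→12]: (64.5+56.1)/2 × 3 = 180.9
  [12→13]: (56.1+53.3)/2 × 1 = 54.7
  Sum = 687.05 ng/mL·hr
k_e = ln2 / t½ = 0.693147 / 12.61 = 0.0550 hr^-1
Extrapolated tail: C_last / k_e = 53.3 / 0.055 = 969.091
AUC_0→∞ = 687.05 + 969.091 = 1656.141 ng/mL·hr

AUC = 1660 ng/mL·hr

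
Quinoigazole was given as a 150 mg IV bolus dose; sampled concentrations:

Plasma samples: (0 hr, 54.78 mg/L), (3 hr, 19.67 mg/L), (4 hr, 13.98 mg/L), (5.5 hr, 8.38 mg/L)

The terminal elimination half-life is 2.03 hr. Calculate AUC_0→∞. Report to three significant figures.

Trapezoidal AUC_0→5.5:
  [0→3]: (54.78+19.67)/2 × 3 = 111.675
  [3→4]: (19.67+13.98)/2 × 1 = 16.825
  [4→5.5]: (13.98+8.38)/2 × 1.5 = 16.77
  Sum = 145.27 mg/L·hr
k_e = ln2 / t½ = 0.693147 / 2.03 = 0.3415 hr^-1
Extrapolated tail: C_last / k_e = 8.38 / 0.3415 = 24.539
AUC_0→∞ = 145.27 + 24.539 = 169.809 mg/L·hr

AUC = 170 mg/L·hr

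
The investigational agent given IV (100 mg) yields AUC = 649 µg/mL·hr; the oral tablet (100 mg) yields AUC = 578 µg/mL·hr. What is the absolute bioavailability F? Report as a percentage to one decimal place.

F = 89.1%

F = (AUC_ev / D_ev) / (AUC_iv / D_iv)
  = (578/100) / (649/100)
  = 5.78 / 6.49 = 0.8906
  = 89.06%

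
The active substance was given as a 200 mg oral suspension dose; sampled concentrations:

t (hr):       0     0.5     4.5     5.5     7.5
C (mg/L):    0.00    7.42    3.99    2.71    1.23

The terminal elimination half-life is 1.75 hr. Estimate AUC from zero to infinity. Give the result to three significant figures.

AUC = 35.1 mg/L·hr

Trapezoidal AUC_0→7.5:
  [0→0.5]: (0.00+7.42)/2 × 0.5 = 1.855
  [0.5→4.5]: (7.42+3.99)/2 × 4 = 22.82
  [4.5→5.5]: (3.99+2.71)/2 × 1 = 3.35
  [5.5→7.5]: (2.71+1.23)/2 × 2 = 3.94
  Sum = 31.965 mg/L·hr
k_e = ln2 / t½ = 0.693147 / 1.75 = 0.3961 hr^-1
Extrapolated tail: C_last / k_e = 1.23 / 0.3961 = 3.105
AUC_0→∞ = 31.965 + 3.105 = 35.07 mg/L·hr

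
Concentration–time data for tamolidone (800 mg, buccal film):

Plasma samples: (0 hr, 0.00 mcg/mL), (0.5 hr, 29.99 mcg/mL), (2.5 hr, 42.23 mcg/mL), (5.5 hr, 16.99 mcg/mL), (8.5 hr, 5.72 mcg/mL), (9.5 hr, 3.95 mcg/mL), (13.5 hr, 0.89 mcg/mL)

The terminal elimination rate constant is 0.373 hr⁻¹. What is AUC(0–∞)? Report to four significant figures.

AUC = 219.5 mcg/mL·hr

Trapezoidal AUC_0→13.5:
  [0→0.5]: (0.00+29.99)/2 × 0.5 = 7.4975
  [0.5→2.5]: (29.99+42.23)/2 × 2 = 72.22
  [2.5→5.5]: (42.23+16.99)/2 × 3 = 88.83
  [5.5→8.5]: (16.99+5.72)/2 × 3 = 34.065
  [8.5→9.5]: (5.72+3.95)/2 × 1 = 4.835
  [9.5→13.5]: (3.95+0.89)/2 × 4 = 9.68
  Sum = 217.1275 mcg/mL·hr
Extrapolated tail: C_last / k_e = 0.89 / 0.373 = 2.386
AUC_0→∞ = 217.1275 + 2.386 = 219.5135 mcg/mL·hr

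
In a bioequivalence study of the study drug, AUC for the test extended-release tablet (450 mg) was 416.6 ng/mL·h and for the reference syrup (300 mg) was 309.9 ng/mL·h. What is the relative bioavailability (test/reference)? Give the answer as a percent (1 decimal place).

F_rel = (AUC_test/D_test) / (AUC_ref/D_ref)
      = (416.6/450) / (309.9/300)
      = 0.925778 / 1.033 = 0.8962 = 89.62%

F_rel = 89.6%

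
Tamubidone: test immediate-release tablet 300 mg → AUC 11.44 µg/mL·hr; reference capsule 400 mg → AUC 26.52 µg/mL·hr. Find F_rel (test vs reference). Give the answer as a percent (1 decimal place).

F_rel = (AUC_test/D_test) / (AUC_ref/D_ref)
      = (11.44/300) / (26.52/400)
      = 0.0381333 / 0.0663 = 0.5752 = 57.52%

F_rel = 57.5%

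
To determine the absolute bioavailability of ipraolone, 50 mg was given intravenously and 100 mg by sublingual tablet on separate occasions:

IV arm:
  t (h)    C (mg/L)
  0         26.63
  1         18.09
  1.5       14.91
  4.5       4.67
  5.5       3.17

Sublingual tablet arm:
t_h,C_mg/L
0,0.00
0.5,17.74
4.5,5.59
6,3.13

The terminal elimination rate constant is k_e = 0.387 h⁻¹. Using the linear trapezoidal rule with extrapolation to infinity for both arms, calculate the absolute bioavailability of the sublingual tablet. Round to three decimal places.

Trapezoidal AUC_0→5.5 (IV):
  [0→1]: (26.63+18.09)/2 × 1 = 22.36
  [1→1.5]: (18.09+14.91)/2 × 0.5 = 8.25
  [1.5→4.5]: (14.91+4.67)/2 × 3 = 29.37
  [4.5→5.5]: (4.67+3.17)/2 × 1 = 3.92
  Sum = 63.9 mg/L·h
IV tail: 3.17/0.387 = 8.191; AUC_iv,0→∞ = 63.9 + 8.191 = 72.091 mg/L·h
Trapezoidal AUC_0→6 (sublingual tablet):
  [0→0.5]: (0.00+17.74)/2 × 0.5 = 4.435
  [0.5→4.5]: (17.74+5.59)/2 × 4 = 46.66
  [4.5→6]: (5.59+3.13)/2 × 1.5 = 6.54
  Sum = 57.635 mg/L·h
sublingual tablet tail: 3.13/0.387 = 8.088; AUC_ev,0→∞ = 57.635 + 8.088 = 65.723 mg/L·h
F = (AUC_ev/D_ev)/(AUC_iv/D_iv) = (65.723/100)/(72.091/50) = 0.65723/1.44182 = 0.4558

F = 0.456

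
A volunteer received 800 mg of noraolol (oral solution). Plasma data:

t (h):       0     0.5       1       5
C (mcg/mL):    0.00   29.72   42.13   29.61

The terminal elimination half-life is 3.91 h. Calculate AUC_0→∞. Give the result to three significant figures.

AUC = 336 mcg/mL·h

Trapezoidal AUC_0→5:
  [0→0.5]: (0.00+29.72)/2 × 0.5 = 7.43
  [0.5→1]: (29.72+42.13)/2 × 0.5 = 17.9625
  [1→5]: (42.13+29.61)/2 × 4 = 143.48
  Sum = 168.8725 mcg/mL·h
k_e = ln2 / t½ = 0.693147 / 3.91 = 0.1773 h^-1
Extrapolated tail: C_last / k_e = 29.61 / 0.1773 = 167.005
AUC_0→∞ = 168.8725 + 167.005 = 335.8775 mcg/mL·h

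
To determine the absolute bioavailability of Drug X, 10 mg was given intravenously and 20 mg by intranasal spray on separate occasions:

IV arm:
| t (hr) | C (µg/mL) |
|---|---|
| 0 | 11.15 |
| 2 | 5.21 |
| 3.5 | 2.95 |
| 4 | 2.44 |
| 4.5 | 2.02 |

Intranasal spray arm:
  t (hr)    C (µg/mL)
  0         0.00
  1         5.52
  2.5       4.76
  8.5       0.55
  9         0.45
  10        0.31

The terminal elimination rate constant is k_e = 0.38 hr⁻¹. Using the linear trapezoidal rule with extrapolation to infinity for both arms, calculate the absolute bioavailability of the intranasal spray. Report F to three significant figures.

Trapezoidal AUC_0→4.5 (IV):
  [0→2]: (11.15+5.21)/2 × 2 = 16.36
  [2→3.5]: (5.21+2.95)/2 × 1.5 = 6.12
  [3.5→4]: (2.95+2.44)/2 × 0.5 = 1.3475
  [4→4.5]: (2.44+2.02)/2 × 0.5 = 1.115
  Sum = 24.9425 µg/mL·hr
IV tail: 2.02/0.38 = 5.316; AUC_iv,0→∞ = 24.9425 + 5.316 = 30.2585 µg/mL·hr
Trapezoidal AUC_0→10 (intranasal spray):
  [0→1]: (0.00+5.52)/2 × 1 = 2.76
  [1→2.5]: (5.52+4.76)/2 × 1.5 = 7.71
  [2.5→8.5]: (4.76+0.55)/2 × 6 = 15.93
  [8.5→9]: (0.55+0.45)/2 × 0.5 = 0.25
  [9→10]: (0.45+0.31)/2 × 1 = 0.38
  Sum = 27.03 µg/mL·hr
intranasal spray tail: 0.31/0.38 = 0.816; AUC_ev,0→∞ = 27.03 + 0.816 = 27.846 µg/mL·hr
F = (AUC_ev/D_ev)/(AUC_iv/D_iv) = (27.846/20)/(30.2585/10) = 1.3923/3.02585 = 0.4601

F = 0.460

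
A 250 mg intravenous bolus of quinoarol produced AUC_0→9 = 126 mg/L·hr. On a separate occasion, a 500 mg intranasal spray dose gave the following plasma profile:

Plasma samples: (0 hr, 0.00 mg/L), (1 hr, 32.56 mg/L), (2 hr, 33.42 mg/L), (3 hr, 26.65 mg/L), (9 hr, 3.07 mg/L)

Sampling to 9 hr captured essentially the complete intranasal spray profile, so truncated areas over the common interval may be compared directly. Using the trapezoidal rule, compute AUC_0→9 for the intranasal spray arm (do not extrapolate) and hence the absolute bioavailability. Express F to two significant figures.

F = 0.67

Trapezoidal AUC_0→9 (intranasal spray):
  [0→1]: (0.00+32.56)/2 × 1 = 16.28
  [1→2]: (32.56+33.42)/2 × 1 = 32.99
  [2→3]: (33.42+26.65)/2 × 1 = 30.035
  [3→9]: (26.65+3.07)/2 × 6 = 89.16
  Sum = 168.465 mg/L·hr
F = (AUC_ev/D_ev)/(AUC_iv/D_iv) = (168.465/500)/(126/250) = 0.33693/0.504 = 0.6685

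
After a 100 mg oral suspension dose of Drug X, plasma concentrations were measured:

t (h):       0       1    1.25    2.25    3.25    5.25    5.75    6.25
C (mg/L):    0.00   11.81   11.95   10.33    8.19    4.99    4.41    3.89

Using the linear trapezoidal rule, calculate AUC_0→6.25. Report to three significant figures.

AUC = 46.9 mg/L·h

Trapezoidal AUC_0→6.25:
  [0→1]: (0.00+11.81)/2 × 1 = 5.905
  [1→1.25]: (11.81+11.95)/2 × 0.25 = 2.97
  [1.25→2.25]: (11.95+10.33)/2 × 1 = 11.14
  [2.25→3.25]: (10.33+8.19)/2 × 1 = 9.26
  [3.25→5.25]: (8.19+4.99)/2 × 2 = 13.18
  [5.25→5.75]: (4.99+4.41)/2 × 0.5 = 2.35
  [5.75→6.25]: (4.41+3.89)/2 × 0.5 = 2.075
  Sum = 46.88 mg/L·h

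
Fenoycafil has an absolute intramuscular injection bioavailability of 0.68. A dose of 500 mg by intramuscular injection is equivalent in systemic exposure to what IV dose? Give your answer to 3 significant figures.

Systemic exposure from an extravascular dose = F × D_ev, so the equivalent IV dose is F × D_ev.
D_iv = F × D_ev = 0.68 × 500 = 340 mg

D_iv = 340 mg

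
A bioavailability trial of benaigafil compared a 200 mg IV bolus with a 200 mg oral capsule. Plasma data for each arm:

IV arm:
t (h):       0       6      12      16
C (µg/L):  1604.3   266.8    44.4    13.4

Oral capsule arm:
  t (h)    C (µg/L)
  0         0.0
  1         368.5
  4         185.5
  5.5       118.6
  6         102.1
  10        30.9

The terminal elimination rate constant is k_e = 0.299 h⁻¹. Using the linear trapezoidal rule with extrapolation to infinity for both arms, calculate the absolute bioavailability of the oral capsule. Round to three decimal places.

Trapezoidal AUC_0→16 (IV):
  [0→6]: (1604.3+266.8)/2 × 6 = 5613.3
  [6→12]: (266.8+44.4)/2 × 6 = 933.6
  [12→16]: (44.4+13.4)/2 × 4 = 115.6
  Sum = 6662.5 µg/L·h
IV tail: 13.4/0.299 = 44.816; AUC_iv,0→∞ = 6662.5 + 44.816 = 6707.316 µg/L·h
Trapezoidal AUC_0→10 (oral capsule):
  [0→1]: (0.0+368.5)/2 × 1 = 184.25
  [1→4]: (368.5+185.5)/2 × 3 = 831.0
  [4→5.5]: (185.5+118.6)/2 × 1.5 = 228.075
  [5.5→6]: (118.6+102.1)/2 × 0.5 = 55.175
  [6→10]: (102.1+30.9)/2 × 4 = 266.0
  Sum = 1564.5 µg/L·h
oral capsule tail: 30.9/0.299 = 103.344; AUC_ev,0→∞ = 1564.5 + 103.344 = 1667.844 µg/L·h
F = (AUC_ev/D_ev)/(AUC_iv/D_iv) = (1667.844/200)/(6707.316/200) = 8.33922/33.53658 = 0.2487

F = 0.249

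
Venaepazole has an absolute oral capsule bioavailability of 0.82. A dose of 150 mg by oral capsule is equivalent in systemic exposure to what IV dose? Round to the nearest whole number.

D_iv = 123 mg

Systemic exposure from an extravascular dose = F × D_ev, so the equivalent IV dose is F × D_ev.
D_iv = F × D_ev = 0.82 × 150 = 123 mg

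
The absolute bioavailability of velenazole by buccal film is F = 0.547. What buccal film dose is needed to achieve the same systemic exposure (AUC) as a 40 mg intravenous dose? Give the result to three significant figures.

D_buccal = 73.1 mg

For equal systemic exposure: F × D_ev = D_iv
D_ev = D_iv / F = 40 / 0.547 = 73.1261 mg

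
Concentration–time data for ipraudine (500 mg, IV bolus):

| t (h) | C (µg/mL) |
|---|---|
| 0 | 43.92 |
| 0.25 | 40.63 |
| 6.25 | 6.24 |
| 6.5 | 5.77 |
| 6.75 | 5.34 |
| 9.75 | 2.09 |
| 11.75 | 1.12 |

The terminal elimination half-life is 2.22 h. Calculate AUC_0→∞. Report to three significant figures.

Trapezoidal AUC_0→11.75:
  [0→0.25]: (43.92+40.63)/2 × 0.25 = 10.56875
  [0.25→6.25]: (40.63+6.24)/2 × 6 = 140.61
  [6.25→6.5]: (6.24+5.77)/2 × 0.25 = 1.50125
  [6.5→6.75]: (5.77+5.34)/2 × 0.25 = 1.38875
  [6.75→9.75]: (5.34+2.09)/2 × 3 = 11.145
  [9.75→11.75]: (2.09+1.12)/2 × 2 = 3.21
  Sum = 168.42375 µg/mL·h
k_e = ln2 / t½ = 0.693147 / 2.22 = 0.3122 h^-1
Extrapolated tail: C_last / k_e = 1.12 / 0.3122 = 3.587
AUC_0→∞ = 168.42375 + 3.587 = 172.01075 µg/mL·h

AUC = 172 µg/mL·h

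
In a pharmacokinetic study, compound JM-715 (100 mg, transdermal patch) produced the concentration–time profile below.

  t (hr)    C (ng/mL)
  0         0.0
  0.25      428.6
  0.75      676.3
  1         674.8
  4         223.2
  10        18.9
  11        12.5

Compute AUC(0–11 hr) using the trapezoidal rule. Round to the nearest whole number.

Trapezoidal AUC_0→11:
  [0→0.25]: (0.0+428.6)/2 × 0.25 = 53.575
  [0.25→0.75]: (428.6+676.3)/2 × 0.5 = 276.225
  [0.75→1]: (676.3+674.8)/2 × 0.25 = 168.8875
  [1→4]: (674.8+223.2)/2 × 3 = 1347.0
  [4→10]: (223.2+18.9)/2 × 6 = 726.3
  [10→11]: (18.9+12.5)/2 × 1 = 15.7
  Sum = 2587.6875 ng/mL·hr

AUC = 2588 ng/mL·hr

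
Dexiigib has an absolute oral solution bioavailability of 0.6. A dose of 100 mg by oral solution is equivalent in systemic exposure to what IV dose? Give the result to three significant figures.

D_iv = 60.0 mg

Systemic exposure from an extravascular dose = F × D_ev, so the equivalent IV dose is F × D_ev.
D_iv = F × D_ev = 0.6 × 100 = 60 mg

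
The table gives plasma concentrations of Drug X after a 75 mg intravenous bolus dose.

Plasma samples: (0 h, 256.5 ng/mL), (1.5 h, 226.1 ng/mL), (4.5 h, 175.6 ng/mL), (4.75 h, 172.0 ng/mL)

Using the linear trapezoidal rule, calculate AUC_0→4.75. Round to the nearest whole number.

AUC = 1008 ng/mL·h

Trapezoidal AUC_0→4.75:
  [0→1.5]: (256.5+226.1)/2 × 1.5 = 361.95
  [1.5→4.5]: (226.1+175.6)/2 × 3 = 602.55
  [4.5→4.75]: (175.6+172.0)/2 × 0.25 = 43.45
  Sum = 1007.95 ng/mL·h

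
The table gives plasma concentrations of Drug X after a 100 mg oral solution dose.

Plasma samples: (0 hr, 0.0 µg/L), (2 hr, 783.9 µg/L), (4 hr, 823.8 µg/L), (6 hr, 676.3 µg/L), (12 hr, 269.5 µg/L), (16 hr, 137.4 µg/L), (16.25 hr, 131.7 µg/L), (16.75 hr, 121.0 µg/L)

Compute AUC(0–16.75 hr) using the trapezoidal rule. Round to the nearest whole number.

AUC = 7640 µg/L·hr

Trapezoidal AUC_0→16.75:
  [0→2]: (0.0+783.9)/2 × 2 = 783.9
  [2→4]: (783.9+823.8)/2 × 2 = 1607.7
  [4→6]: (823.8+676.3)/2 × 2 = 1500.1
  [6→12]: (676.3+269.5)/2 × 6 = 2837.4
  [12→16]: (269.5+137.4)/2 × 4 = 813.8
  [16→16.25]: (137.4+131.7)/2 × 0.25 = 33.6375
  [16.25→16.75]: (131.7+121.0)/2 × 0.5 = 63.175
  Sum = 7639.7125 µg/L·hr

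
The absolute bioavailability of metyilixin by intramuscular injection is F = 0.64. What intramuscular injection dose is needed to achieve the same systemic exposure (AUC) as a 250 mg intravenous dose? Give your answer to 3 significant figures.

For equal systemic exposure: F × D_ev = D_iv
D_ev = D_iv / F = 250 / 0.64 = 390.625 mg

D_intramuscular = 391 mg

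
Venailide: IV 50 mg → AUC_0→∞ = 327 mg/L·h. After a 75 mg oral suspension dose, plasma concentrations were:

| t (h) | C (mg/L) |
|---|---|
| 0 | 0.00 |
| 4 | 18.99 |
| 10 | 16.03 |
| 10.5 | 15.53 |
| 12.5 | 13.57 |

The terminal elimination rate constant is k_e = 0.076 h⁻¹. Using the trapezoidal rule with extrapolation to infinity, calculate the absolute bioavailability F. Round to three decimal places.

F = 0.731

Trapezoidal AUC_0→12.5 (oral suspension):
  [0→4]: (0.00+18.99)/2 × 4 = 37.98
  [4→10]: (18.99+16.03)/2 × 6 = 105.06
  [10→10.5]: (16.03+15.53)/2 × 0.5 = 7.89
  [10.5→12.5]: (15.53+13.57)/2 × 2 = 29.1
  Sum = 180.03 mg/L·h
Tail: C_last/k_e = 13.57/0.076 = 178.553
AUC_0→∞ (oral suspension) = 180.03 + 178.553 = 358.583 mg/L·h
F = (AUC_ev/D_ev)/(AUC_iv/D_iv) = (358.583/75)/(327/50) = 4.78111/6.54 = 0.7311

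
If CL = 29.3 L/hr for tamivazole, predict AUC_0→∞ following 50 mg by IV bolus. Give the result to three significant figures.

AUC_0→∞ = Dose_iv / CL
        = 50 / 29.3 = 1.70648 mg/L·hr

AUC = 1.71 mg/L·hr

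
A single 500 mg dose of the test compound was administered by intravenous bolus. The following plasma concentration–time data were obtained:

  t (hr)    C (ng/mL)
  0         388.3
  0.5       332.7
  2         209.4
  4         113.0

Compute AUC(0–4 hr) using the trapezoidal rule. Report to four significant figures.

AUC = 909.2 ng/mL·hr

Trapezoidal AUC_0→4:
  [0→0.5]: (388.3+332.7)/2 × 0.5 = 180.25
  [0.5→2]: (332.7+209.4)/2 × 1.5 = 406.575
  [2→4]: (209.4+113.0)/2 × 2 = 322.4
  Sum = 909.225 ng/mL·hr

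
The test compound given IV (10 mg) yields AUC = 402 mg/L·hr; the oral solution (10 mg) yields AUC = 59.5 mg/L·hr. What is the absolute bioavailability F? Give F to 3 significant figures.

F = (AUC_ev / D_ev) / (AUC_iv / D_iv)
  = (59.5/10) / (402/10)
  = 5.95 / 40.2 = 0.1480

F = 0.148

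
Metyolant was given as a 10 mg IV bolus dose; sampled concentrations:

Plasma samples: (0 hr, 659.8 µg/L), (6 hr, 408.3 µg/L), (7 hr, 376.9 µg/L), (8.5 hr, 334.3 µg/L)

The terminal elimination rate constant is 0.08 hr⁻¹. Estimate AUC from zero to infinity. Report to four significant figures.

AUC = 8309 µg/L·hr

Trapezoidal AUC_0→8.5:
  [0→6]: (659.8+408.3)/2 × 6 = 3204.3
  [6→7]: (408.3+376.9)/2 × 1 = 392.6
  [7→8.5]: (376.9+334.3)/2 × 1.5 = 533.4
  Sum = 4130.3 µg/L·hr
Extrapolated tail: C_last / k_e = 334.3 / 0.08 = 4178.750
AUC_0→∞ = 4130.3 + 4178.750 = 8309.05 µg/L·hr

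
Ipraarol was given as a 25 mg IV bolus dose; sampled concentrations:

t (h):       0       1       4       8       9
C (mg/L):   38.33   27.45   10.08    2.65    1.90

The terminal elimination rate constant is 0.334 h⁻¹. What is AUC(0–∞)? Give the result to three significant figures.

AUC = 123 mg/L·h

Trapezoidal AUC_0→9:
  [0→1]: (38.33+27.45)/2 × 1 = 32.89
  [1→4]: (27.45+10.08)/2 × 3 = 56.295
  [4→8]: (10.08+2.65)/2 × 4 = 25.46
  [8→9]: (2.65+1.90)/2 × 1 = 2.275
  Sum = 116.92 mg/L·h
Extrapolated tail: C_last / k_e = 1.90 / 0.334 = 5.689
AUC_0→∞ = 116.92 + 5.689 = 122.609 mg/L·h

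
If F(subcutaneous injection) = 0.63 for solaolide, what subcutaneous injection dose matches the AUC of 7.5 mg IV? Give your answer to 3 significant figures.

For equal systemic exposure: F × D_ev = D_iv
D_ev = D_iv / F = 7.5 / 0.63 = 11.9048 mg

D_subcutaneous = 11.9 mg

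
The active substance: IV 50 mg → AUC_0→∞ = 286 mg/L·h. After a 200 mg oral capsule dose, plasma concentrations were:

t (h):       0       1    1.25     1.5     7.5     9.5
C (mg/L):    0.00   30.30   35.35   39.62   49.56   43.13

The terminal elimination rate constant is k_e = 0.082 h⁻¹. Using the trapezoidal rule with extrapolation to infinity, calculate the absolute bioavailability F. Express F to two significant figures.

F = 0.80

Trapezoidal AUC_0→9.5 (oral capsule):
  [0→1]: (0.00+30.30)/2 × 1 = 15.15
  [1→1.25]: (30.30+35.35)/2 × 0.25 = 8.20625
  [1.25→1.5]: (35.35+39.62)/2 × 0.25 = 9.37125
  [1.5→7.5]: (39.62+49.56)/2 × 6 = 267.54
  [7.5→9.5]: (49.56+43.13)/2 × 2 = 92.69
  Sum = 392.9575 mg/L·h
Tail: C_last/k_e = 43.13/0.082 = 525.976
AUC_0→∞ (oral capsule) = 392.9575 + 525.976 = 918.9335 mg/L·h
F = (AUC_ev/D_ev)/(AUC_iv/D_iv) = (918.9335/200)/(286/50) = 4.5946675/5.72 = 0.8033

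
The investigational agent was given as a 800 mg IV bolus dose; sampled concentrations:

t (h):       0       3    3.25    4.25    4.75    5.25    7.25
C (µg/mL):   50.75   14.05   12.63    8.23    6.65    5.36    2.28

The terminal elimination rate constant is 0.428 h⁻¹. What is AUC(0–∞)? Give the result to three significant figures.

AUC = 131 µg/mL·h

Trapezoidal AUC_0→7.25:
  [0→3]: (50.75+14.05)/2 × 3 = 97.2
  [3→3.25]: (14.05+12.63)/2 × 0.25 = 3.335
  [3.25→4.25]: (12.63+8.23)/2 × 1 = 10.43
  [4.25→4.75]: (8.23+6.65)/2 × 0.5 = 3.72
  [4.75→5.25]: (6.65+5.36)/2 × 0.5 = 3.0025
  [5.25→7.25]: (5.36+2.28)/2 × 2 = 7.64
  Sum = 125.3275 µg/mL·h
Extrapolated tail: C_last / k_e = 2.28 / 0.428 = 5.327
AUC_0→∞ = 125.3275 + 5.327 = 130.6545 µg/mL·h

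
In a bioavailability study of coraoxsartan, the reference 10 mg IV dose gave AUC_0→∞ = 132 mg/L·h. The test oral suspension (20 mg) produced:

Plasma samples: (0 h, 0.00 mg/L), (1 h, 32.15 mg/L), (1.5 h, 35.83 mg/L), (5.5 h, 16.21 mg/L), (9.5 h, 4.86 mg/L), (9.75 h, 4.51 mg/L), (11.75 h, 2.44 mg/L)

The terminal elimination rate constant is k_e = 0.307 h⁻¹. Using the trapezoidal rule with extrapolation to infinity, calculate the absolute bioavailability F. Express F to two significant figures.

Trapezoidal AUC_0→11.75 (oral suspension):
  [0→1]: (0.00+32.15)/2 × 1 = 16.075
  [1→1.5]: (32.15+35.83)/2 × 0.5 = 16.995
  [1.5→5.5]: (35.83+16.21)/2 × 4 = 104.08
  [5.5→9.5]: (16.21+4.86)/2 × 4 = 42.14
  [9.5→9.75]: (4.86+4.51)/2 × 0.25 = 1.17125
  [9.75→11.75]: (4.51+2.44)/2 × 2 = 6.95
  Sum = 187.41125 mg/L·h
Tail: C_last/k_e = 2.44/0.307 = 7.948
AUC_0→∞ (oral suspension) = 187.41125 + 7.948 = 195.35925 mg/L·h
F = (AUC_ev/D_ev)/(AUC_iv/D_iv) = (195.35925/20)/(132/10) = 9.7679625/13.2 = 0.7400

F = 0.74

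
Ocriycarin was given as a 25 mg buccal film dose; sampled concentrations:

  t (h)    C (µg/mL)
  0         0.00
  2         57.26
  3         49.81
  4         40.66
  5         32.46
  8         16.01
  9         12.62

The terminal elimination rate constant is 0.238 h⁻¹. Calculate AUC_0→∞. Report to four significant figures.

Trapezoidal AUC_0→9:
  [0→2]: (0.00+57.26)/2 × 2 = 57.26
  [2→3]: (57.26+49.81)/2 × 1 = 53.535
  [3→4]: (49.81+40.66)/2 × 1 = 45.235
  [4→5]: (40.66+32.46)/2 × 1 = 36.56
  [5→8]: (32.46+16.01)/2 × 3 = 72.705
  [8→9]: (16.01+12.62)/2 × 1 = 14.315
  Sum = 279.61 µg/mL·h
Extrapolated tail: C_last / k_e = 12.62 / 0.238 = 53.025
AUC_0→∞ = 279.61 + 53.025 = 332.635 µg/mL·h

AUC = 332.6 µg/mL·h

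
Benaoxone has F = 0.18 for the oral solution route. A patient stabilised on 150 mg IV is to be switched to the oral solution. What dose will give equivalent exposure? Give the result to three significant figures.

D_oral = 833 mg

For equal systemic exposure: F × D_ev = D_iv
D_ev = D_iv / F = 150 / 0.18 = 833.333 mg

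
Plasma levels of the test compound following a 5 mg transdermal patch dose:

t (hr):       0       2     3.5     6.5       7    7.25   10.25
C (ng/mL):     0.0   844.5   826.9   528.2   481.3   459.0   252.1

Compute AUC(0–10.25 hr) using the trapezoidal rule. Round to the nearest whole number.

Trapezoidal AUC_0→10.25:
  [0→2]: (0.0+844.5)/2 × 2 = 844.5
  [2→3.5]: (844.5+826.9)/2 × 1.5 = 1253.55
  [3.5→6.5]: (826.9+528.2)/2 × 3 = 2032.65
  [6.5→7]: (528.2+481.3)/2 × 0.5 = 252.375
  [7→7.25]: (481.3+459.0)/2 × 0.25 = 117.5375
  [7.25→10.25]: (459.0+252.1)/2 × 3 = 1066.65
  Sum = 5567.2625 ng/mL·hr

AUC = 5567 ng/mL·hr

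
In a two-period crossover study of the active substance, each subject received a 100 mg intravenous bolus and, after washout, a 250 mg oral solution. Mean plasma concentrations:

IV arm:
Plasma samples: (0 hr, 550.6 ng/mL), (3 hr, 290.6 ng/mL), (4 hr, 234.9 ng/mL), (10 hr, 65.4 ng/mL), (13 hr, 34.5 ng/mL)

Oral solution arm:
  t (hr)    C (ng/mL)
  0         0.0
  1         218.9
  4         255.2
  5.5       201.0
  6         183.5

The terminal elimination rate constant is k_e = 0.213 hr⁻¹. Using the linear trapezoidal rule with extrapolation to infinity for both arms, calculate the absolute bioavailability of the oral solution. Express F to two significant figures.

F = 0.31

Trapezoidal AUC_0→13 (IV):
  [0→3]: (550.6+290.6)/2 × 3 = 1261.8
  [3→4]: (290.6+234.9)/2 × 1 = 262.75
  [4→10]: (234.9+65.4)/2 × 6 = 900.9
  [10→13]: (65.4+34.5)/2 × 3 = 149.85
  Sum = 2575.3 ng/mL·hr
IV tail: 34.5/0.213 = 161.972; AUC_iv,0→∞ = 2575.3 + 161.972 = 2737.272 ng/mL·hr
Trapezoidal AUC_0→6 (oral solution):
  [0→1]: (0.0+218.9)/2 × 1 = 109.45
  [1→4]: (218.9+255.2)/2 × 3 = 711.15
  [4→5.5]: (255.2+201.0)/2 × 1.5 = 342.15
  [5.5→6]: (201.0+183.5)/2 × 0.5 = 96.125
  Sum = 1258.875 ng/mL·hr
oral solution tail: 183.5/0.213 = 861.502; AUC_ev,0→∞ = 1258.875 + 861.502 = 2120.377 ng/mL·hr
F = (AUC_ev/D_ev)/(AUC_iv/D_iv) = (2120.377/250)/(2737.272/100) = 8.481508/27.37272 = 0.3099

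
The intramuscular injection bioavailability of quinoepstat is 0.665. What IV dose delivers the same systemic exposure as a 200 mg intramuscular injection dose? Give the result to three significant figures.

D_iv = 133 mg

Systemic exposure from an extravascular dose = F × D_ev, so the equivalent IV dose is F × D_ev.
D_iv = F × D_ev = 0.665 × 200 = 133 mg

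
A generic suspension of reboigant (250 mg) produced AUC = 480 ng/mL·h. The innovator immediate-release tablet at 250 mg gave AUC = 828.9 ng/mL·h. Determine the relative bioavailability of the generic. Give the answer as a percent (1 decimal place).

F_rel = 57.9%

F_rel = (AUC_test/D_test) / (AUC_ref/D_ref)
      = (480/250) / (828.9/250)
      = 1.92 / 3.3156 = 0.5791 = 57.91%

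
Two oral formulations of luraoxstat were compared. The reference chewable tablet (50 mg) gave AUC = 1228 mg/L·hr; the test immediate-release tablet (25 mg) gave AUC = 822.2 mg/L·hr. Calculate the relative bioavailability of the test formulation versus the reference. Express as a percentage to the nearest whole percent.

F_rel = 134%

F_rel = (AUC_test/D_test) / (AUC_ref/D_ref)
      = (822.2/25) / (1228/50)
      = 32.888 / 24.56 = 1.3391 = 133.91%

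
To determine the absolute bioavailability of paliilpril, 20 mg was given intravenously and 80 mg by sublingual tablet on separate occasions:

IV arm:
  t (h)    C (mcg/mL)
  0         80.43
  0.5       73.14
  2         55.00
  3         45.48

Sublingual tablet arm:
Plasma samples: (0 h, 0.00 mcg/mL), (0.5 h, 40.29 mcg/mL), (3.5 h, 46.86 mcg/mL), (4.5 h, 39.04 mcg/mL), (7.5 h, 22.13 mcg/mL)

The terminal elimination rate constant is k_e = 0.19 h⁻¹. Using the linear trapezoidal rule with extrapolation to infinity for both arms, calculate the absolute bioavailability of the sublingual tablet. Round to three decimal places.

Trapezoidal AUC_0→3 (IV):
  [0→0.5]: (80.43+73.14)/2 × 0.5 = 38.3925
  [0.5→2]: (73.14+55.00)/2 × 1.5 = 96.105
  [2→3]: (55.00+45.48)/2 × 1 = 50.24
  Sum = 184.7375 mcg/mL·h
IV tail: 45.48/0.19 = 239.368; AUC_iv,0→∞ = 184.7375 + 239.368 = 424.1055 mcg/mL·h
Trapezoidal AUC_0→7.5 (sublingual tablet):
  [0→0.5]: (0.00+40.29)/2 × 0.5 = 10.0725
  [0.5→3.5]: (40.29+46.86)/2 × 3 = 130.725
  [3.5→4.5]: (46.86+39.04)/2 × 1 = 42.95
  [4.5→7.5]: (39.04+22.13)/2 × 3 = 91.755
  Sum = 275.5025 mcg/mL·h
sublingual tablet tail: 22.13/0.19 = 116.474; AUC_ev,0→∞ = 275.5025 + 116.474 = 391.9765 mcg/mL·h
F = (AUC_ev/D_ev)/(AUC_iv/D_iv) = (391.9765/80)/(424.1055/20) = 4.89971/21.205275 = 0.2311

F = 0.231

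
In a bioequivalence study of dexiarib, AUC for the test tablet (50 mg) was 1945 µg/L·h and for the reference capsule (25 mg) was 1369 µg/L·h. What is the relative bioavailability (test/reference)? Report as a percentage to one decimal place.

F_rel = 71.0%

F_rel = (AUC_test/D_test) / (AUC_ref/D_ref)
      = (1945/50) / (1369/25)
      = 38.9 / 54.76 = 0.7104 = 71.04%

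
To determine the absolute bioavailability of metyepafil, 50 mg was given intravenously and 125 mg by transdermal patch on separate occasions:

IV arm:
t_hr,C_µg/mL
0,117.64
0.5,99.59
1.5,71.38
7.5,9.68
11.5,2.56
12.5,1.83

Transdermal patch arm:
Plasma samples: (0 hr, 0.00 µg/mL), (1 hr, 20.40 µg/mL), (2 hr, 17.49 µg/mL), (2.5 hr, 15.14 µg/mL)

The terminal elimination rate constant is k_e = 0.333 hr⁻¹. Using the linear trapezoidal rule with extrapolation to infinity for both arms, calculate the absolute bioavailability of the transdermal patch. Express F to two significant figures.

Trapezoidal AUC_0→12.5 (IV):
  [0→0.5]: (117.64+99.59)/2 × 0.5 = 54.3075
  [0.5→1.5]: (99.59+71.38)/2 × 1 = 85.485
  [1.5→7.5]: (71.38+9.68)/2 × 6 = 243.18
  [7.5→11.5]: (9.68+2.56)/2 × 4 = 24.48
  [11.5→12.5]: (2.56+1.83)/2 × 1 = 2.195
  Sum = 409.6475 µg/mL·hr
IV tail: 1.83/0.333 = 5.495; AUC_iv,0→∞ = 409.6475 + 5.495 = 415.1425 µg/mL·hr
Trapezoidal AUC_0→2.5 (transdermal patch):
  [0→1]: (0.00+20.40)/2 × 1 = 10.2
  [1→2]: (20.40+17.49)/2 × 1 = 18.945
  [2→2.5]: (17.49+15.14)/2 × 0.5 = 8.1575
  Sum = 37.3025 µg/mL·hr
transdermal patch tail: 15.14/0.333 = 45.465; AUC_ev,0→∞ = 37.3025 + 45.465 = 82.7675 µg/mL·hr
F = (AUC_ev/D_ev)/(AUC_iv/D_iv) = (82.7675/125)/(415.1425/50) = 0.66214/8.30285 = 0.0797

F = 0.080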